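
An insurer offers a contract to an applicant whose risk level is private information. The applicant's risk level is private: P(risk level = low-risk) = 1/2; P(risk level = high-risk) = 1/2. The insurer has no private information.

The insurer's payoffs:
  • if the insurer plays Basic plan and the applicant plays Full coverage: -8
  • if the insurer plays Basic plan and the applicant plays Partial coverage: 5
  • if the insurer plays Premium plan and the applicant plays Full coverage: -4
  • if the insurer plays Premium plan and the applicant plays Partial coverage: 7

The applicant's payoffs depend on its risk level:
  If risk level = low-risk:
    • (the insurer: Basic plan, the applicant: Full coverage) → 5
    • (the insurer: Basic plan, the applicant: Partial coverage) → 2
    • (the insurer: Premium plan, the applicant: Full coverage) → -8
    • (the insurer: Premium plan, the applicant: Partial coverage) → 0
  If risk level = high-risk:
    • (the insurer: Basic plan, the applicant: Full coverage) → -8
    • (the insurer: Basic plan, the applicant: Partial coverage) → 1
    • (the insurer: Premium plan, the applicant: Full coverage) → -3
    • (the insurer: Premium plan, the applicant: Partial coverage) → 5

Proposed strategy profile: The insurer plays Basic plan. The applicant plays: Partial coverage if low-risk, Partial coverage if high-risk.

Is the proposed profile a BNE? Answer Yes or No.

The insurer plays Basic plan: E[Basic plan] = 1/2·(5) + 1/2·(5) = 5; E[Premium plan] = 7. Not best-responding. ✗
The applicant (risk level low-risk), facing Basic plan: Full coverage gives 5, Partial coverage gives 2. Proposed Partial coverage is not best — profitable deviation exists. ✗
The applicant (risk level high-risk), facing Basic plan: Full coverage gives -8, Partial coverage gives 1. Proposed Partial coverage is best. ✓

No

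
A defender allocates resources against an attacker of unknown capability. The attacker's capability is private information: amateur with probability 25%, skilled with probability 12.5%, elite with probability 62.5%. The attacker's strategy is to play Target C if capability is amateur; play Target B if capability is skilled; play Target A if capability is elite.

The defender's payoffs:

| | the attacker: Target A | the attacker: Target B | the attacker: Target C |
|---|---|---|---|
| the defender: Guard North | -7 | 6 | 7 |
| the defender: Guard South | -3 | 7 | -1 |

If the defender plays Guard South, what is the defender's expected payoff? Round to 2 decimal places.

Take the expectation over the attacker's capability, weighting each type's action by its prior probability.
E[Guard South] = 0.25·(-1) + 0.125·7 + 0.625·(-3) = (-0.25) + 0.875 + (-1.875) = -1.25

-1.25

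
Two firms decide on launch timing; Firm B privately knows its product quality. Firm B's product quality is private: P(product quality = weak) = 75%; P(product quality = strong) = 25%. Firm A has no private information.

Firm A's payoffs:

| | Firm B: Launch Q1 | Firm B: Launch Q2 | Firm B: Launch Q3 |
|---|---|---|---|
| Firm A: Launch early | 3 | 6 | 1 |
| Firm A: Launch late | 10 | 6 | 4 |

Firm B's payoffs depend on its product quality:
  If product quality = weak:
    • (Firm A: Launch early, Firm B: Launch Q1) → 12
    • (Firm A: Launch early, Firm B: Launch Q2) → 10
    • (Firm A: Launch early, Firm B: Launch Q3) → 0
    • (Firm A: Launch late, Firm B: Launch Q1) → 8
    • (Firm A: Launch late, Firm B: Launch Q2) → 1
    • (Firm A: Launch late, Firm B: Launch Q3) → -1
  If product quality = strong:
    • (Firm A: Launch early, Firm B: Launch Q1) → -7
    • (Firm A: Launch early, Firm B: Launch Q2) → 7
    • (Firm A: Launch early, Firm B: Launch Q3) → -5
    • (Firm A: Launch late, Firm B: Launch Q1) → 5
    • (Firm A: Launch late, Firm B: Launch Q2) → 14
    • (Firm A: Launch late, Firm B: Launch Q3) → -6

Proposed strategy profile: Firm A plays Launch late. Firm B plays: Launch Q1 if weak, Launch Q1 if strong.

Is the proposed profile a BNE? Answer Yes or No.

No

A profile is a BNE iff every type of every player is best-responding given beliefs about the other side.
Firm A plays Launch late: E[Launch late] = 0.75·(10) + 0.25·(10) = 10; E[Launch early] = 3. Best-responding. ✓
Firm B (product quality weak), facing Launch late: Launch Q1 gives 8, Launch Q2 gives 1, Launch Q3 gives -1. Proposed Launch Q1 is best. ✓
Firm B (product quality strong), facing Launch late: Launch Q1 gives 5, Launch Q2 gives 14, Launch Q3 gives -6. Proposed Launch Q1 is not best — profitable deviation exists. ✗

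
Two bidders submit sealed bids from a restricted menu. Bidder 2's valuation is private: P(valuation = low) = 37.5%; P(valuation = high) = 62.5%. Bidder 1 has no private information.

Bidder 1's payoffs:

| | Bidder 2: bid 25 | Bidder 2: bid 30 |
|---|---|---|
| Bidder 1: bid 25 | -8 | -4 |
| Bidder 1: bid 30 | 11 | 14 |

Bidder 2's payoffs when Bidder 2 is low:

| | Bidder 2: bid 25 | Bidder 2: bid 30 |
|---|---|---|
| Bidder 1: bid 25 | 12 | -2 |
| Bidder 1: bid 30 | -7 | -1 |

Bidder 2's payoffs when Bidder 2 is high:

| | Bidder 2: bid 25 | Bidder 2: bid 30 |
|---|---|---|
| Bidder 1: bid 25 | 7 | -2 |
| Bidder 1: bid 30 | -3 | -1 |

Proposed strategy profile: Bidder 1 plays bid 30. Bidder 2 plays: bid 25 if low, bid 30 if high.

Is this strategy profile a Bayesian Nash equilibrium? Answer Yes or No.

No

A profile is a BNE iff every type of every player is best-responding given beliefs about the other side.
Bidder 1 plays bid 30: E[bid 30] = 0.375·(11) + 0.625·(14) = 12.875; E[bid 25] = -5.5. Best-responding. ✓
Bidder 2 (valuation low), facing bid 30: bid 25 gives -7, bid 30 gives -1. Proposed bid 25 is not best — profitable deviation exists. ✗
Bidder 2 (valuation high), facing bid 30: bid 25 gives -3, bid 30 gives -1. Proposed bid 30 is best. ✓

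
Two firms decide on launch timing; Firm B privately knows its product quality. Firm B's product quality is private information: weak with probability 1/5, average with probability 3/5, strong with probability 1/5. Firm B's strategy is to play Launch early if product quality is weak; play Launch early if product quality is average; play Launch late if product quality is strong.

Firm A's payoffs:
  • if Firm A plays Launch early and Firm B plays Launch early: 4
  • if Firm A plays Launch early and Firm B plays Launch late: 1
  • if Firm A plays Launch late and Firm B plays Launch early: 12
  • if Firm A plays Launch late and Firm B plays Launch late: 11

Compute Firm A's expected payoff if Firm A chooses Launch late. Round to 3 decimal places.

E[Launch late] = 1/5·12 + 3/5·12 + 1/5·11 = 12/5 + 36/5 + 11/5 = 59/5

11.800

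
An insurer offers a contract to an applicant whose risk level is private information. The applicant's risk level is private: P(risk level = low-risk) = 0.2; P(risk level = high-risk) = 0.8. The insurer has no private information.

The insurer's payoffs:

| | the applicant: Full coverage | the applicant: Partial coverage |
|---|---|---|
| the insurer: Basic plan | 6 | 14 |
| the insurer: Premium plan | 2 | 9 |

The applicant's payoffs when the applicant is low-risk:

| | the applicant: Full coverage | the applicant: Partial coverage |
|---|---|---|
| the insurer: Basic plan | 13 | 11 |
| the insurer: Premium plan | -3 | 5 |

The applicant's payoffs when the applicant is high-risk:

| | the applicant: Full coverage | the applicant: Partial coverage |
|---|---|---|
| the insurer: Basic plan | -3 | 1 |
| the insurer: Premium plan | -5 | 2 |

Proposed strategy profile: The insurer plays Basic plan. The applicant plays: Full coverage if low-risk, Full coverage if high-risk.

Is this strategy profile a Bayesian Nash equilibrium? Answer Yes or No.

No

A profile is a BNE iff every type of every player is best-responding given beliefs about the other side.
The insurer plays Basic plan: E[Basic plan] = 0.2·(6) + 0.8·(6) = 6; E[Premium plan] = 2. Best-responding. ✓
The applicant (risk level low-risk), facing Basic plan: Full coverage gives 13, Partial coverage gives 11. Proposed Full coverage is best. ✓
The applicant (risk level high-risk), facing Basic plan: Full coverage gives -3, Partial coverage gives 1. Proposed Full coverage is not best — profitable deviation exists. ✗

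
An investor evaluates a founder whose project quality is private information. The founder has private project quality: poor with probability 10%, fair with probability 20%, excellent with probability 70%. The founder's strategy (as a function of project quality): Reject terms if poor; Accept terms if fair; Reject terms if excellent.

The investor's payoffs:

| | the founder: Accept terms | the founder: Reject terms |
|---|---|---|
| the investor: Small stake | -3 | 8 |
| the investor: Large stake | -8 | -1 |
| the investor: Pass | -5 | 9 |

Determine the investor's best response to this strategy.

Compute the investor's expected payoff for each action, taking the expectation over the founder's type.
E[Small stake] = 0.1·(8) + 0.2·(-3) + 0.7·(8) = 5.8
E[Large stake] = 0.1·(-1) + 0.2·(-8) + 0.7·(-1) = -2.4
E[Pass] = 0.1·(9) + 0.2·(-5) + 0.7·(9) = 6.2
Best response: Pass (6.2 is the largest).

Pass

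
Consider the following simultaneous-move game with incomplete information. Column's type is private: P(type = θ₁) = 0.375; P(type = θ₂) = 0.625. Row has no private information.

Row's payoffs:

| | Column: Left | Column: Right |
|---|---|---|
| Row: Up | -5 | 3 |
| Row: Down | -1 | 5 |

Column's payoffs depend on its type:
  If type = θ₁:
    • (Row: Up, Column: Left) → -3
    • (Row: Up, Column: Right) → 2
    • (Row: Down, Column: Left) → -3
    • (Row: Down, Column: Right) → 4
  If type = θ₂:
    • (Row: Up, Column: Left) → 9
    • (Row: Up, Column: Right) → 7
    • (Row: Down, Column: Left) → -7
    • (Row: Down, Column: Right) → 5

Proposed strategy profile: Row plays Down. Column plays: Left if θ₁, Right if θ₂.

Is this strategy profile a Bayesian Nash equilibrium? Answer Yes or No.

A profile is a BNE iff every type of every player is best-responding given beliefs about the other side.
Row plays Down: E[Down] = 0.375·(-1) + 0.625·(5) = 2.75; E[Up] = 0. Best-responding. ✓
Column (type θ₁), facing Down: Left gives -3, Right gives 4. Proposed Left is not best — profitable deviation exists. ✗
Column (type θ₂), facing Down: Left gives -7, Right gives 5. Proposed Right is best. ✓

No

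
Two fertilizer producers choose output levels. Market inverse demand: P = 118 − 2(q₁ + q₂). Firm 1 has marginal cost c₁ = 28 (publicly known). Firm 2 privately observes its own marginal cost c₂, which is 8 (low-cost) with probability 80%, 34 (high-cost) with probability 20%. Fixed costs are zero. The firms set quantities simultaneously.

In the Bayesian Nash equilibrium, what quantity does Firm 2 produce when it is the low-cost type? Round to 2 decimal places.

Each type of Firm 2 best-responds to q₁; Firm 1 best-responds to the expected q₂ over Firm 2's types.
Firm 2 with cost c maximizes (118 − 2(q₁+q₂) − c)·q₂, giving q₂(c) = (118 − c − 2q₁)/4.
E[c₂] = 0.8·8 + 0.2·34 = 13.2
Firm 1's FOC against E[q₂] yields q₁ = (118 − 2·28 + E[c₂])/6 = (118 − 56 + 13.2)/6 = 12.5333.
q₂(low-cost) = (118 − 8 − 2·12.5333)/4 = 21.2333.

21.23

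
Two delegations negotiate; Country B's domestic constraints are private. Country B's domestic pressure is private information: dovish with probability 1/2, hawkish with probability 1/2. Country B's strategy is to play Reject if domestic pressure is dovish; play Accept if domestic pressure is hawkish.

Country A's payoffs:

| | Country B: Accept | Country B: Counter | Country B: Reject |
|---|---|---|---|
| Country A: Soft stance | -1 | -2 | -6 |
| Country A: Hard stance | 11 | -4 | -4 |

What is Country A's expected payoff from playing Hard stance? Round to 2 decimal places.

E[Hard stance] = 1/2·(-4) + 1/2·11 = (-2) + 11/2 = 7/2

3.50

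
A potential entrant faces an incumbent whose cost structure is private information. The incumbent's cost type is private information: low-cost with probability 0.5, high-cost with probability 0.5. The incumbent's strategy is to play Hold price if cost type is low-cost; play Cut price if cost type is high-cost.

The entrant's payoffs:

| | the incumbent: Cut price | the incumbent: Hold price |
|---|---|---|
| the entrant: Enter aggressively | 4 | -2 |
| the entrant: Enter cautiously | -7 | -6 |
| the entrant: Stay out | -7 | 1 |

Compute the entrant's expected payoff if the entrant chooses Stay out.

E[Stay out] = 0.5·1 + 0.5·(-7) = 0.5 + (-3.5) = -3

-3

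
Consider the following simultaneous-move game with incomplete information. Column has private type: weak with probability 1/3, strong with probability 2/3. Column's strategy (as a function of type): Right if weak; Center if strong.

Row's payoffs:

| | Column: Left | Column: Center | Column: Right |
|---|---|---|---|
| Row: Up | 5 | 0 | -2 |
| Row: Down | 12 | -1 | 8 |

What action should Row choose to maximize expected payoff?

Down

Compute Row's expected payoff for each action, taking the expectation over Column's type.
E[Up] = 1/3·(-2) + 2/3·(0) = -2/3
E[Down] = 1/3·(8) + 2/3·(-1) = 2
Best response: Down (2 is the largest).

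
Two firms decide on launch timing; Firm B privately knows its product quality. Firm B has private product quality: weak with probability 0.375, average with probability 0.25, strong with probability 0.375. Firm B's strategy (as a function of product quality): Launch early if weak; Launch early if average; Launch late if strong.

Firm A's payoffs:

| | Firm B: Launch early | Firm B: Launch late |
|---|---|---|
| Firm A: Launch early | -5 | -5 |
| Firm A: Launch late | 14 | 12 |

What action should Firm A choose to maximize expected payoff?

Launch late

Compute Firm A's expected payoff for each action, taking the expectation over Firm B's type.
E[Launch early] = 0.375·(-5) + 0.25·(-5) + 0.375·(-5) = -5
E[Launch late] = 0.375·(14) + 0.25·(14) + 0.375·(12) = 13.25
Best response: Launch late (13.25 is the largest).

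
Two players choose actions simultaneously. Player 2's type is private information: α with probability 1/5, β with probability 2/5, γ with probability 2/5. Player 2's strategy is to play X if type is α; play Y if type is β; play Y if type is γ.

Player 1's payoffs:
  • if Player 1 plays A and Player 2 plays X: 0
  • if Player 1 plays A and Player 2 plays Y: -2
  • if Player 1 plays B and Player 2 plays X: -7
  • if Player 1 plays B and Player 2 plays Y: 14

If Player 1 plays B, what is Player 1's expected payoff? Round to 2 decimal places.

E[B] = 1/5·(-7) + 2/5·14 + 2/5·14 = (-7/5) + 28/5 + 28/5 = 49/5

9.80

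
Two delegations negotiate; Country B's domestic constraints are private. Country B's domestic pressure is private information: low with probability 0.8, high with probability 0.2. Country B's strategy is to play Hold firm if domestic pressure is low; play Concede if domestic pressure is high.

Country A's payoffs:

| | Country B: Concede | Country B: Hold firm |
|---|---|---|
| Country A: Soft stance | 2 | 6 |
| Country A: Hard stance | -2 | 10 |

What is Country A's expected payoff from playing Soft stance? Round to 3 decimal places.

5.200

E[Soft stance] = 0.8·6 + 0.2·2 = 4.8 + 0.4 = 5.2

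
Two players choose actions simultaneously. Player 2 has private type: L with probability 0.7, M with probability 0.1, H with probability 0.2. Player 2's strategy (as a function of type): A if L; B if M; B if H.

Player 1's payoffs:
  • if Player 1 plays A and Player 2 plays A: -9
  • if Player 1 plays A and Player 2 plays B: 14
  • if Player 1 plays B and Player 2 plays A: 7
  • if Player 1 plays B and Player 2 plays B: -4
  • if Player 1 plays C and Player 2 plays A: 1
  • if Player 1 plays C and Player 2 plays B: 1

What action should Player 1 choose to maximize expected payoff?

B

E[A] = 0.7·(-9) + 0.1·(14) + 0.2·(14) = -2.1
E[B] = 0.7·(7) + 0.1·(-4) + 0.2·(-4) = 3.7
E[C] = 0.7·(1) + 0.1·(1) + 0.2·(1) = 1
Best response: B (3.7 is the largest).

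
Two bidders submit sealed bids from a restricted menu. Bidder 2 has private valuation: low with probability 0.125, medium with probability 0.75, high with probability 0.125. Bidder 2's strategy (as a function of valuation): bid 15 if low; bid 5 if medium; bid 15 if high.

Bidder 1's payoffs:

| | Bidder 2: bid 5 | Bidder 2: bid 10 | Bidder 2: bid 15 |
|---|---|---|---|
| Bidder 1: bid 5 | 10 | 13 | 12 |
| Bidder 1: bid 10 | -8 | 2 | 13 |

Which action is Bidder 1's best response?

bid 5

E[bid 5] = 0.125·(12) + 0.75·(10) + 0.125·(12) = 10.5
E[bid 10] = 0.125·(13) + 0.75·(-8) + 0.125·(13) = -2.75
Best response: bid 5 (10.5 is the largest).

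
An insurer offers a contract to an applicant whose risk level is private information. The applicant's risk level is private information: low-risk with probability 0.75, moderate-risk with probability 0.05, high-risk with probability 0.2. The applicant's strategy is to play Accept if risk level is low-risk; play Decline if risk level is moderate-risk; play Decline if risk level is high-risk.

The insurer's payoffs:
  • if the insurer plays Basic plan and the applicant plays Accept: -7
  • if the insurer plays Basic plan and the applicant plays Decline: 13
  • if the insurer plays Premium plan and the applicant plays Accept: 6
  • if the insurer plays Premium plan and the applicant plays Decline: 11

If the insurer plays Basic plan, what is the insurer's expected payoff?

-2

E[Basic plan] = 0.75·(-7) + 0.05·13 + 0.2·13 = (-5.25) + 0.65 + 2.6 = -2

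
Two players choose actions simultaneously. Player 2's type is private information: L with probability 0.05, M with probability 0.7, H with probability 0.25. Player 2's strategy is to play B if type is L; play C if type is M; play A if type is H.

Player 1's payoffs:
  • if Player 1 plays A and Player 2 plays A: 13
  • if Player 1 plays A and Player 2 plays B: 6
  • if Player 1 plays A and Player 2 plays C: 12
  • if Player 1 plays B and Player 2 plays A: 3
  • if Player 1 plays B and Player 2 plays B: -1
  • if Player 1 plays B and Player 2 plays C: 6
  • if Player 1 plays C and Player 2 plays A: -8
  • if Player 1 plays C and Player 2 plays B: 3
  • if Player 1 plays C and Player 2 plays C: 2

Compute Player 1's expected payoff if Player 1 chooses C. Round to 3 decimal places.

-0.450

E[C] = 0.05·3 + 0.7·2 + 0.25·(-8) = 0.15 + 1.4 + (-2) = -0.45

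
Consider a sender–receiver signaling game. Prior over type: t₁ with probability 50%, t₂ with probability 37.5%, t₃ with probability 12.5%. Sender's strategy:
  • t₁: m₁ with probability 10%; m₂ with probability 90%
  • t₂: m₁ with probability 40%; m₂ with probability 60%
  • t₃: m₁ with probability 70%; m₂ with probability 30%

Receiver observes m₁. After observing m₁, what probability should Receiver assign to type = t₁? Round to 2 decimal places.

P(m₁) = 0.5·0.1 + 0.375·0.4 + 0.125·0.7 = 0.2875
P(t₁ | m₁) = (0.5·0.1) / 0.2875 = 0.05 / 0.2875 = 0.173913

0.17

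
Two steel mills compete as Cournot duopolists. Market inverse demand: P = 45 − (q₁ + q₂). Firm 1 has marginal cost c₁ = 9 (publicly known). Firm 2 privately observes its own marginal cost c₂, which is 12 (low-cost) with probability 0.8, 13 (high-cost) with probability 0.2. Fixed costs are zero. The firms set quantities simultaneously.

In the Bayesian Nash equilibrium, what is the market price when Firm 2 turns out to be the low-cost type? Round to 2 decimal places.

21.97

Firm 2 with cost c maximizes (45 − (q₁+q₂) − c)·q₂, giving q₂(c) = (45 − c − q₁)/2.
E[c₂] = 0.8·12 + 0.2·13 = 12.2
Firm 1's FOC against E[q₂] yields q₁ = (45 − 2·9 + E[c₂])/3 = (45 − 18 + 12.2)/3 = 13.0667.
q₂(low-cost) = 9.96667, so P = 45 − (13.0667 + 9.96667) = 21.9667.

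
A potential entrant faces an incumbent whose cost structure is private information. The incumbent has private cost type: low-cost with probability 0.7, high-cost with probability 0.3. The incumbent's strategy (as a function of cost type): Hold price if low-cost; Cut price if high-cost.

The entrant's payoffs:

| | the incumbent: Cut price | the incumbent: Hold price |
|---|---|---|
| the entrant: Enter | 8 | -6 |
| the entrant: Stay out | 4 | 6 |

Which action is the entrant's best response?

E[Enter] = 0.7·(-6) + 0.3·(8) = -1.8
E[Stay out] = 0.7·(6) + 0.3·(4) = 5.4
Best response: Stay out (5.4 is the largest).

Stay out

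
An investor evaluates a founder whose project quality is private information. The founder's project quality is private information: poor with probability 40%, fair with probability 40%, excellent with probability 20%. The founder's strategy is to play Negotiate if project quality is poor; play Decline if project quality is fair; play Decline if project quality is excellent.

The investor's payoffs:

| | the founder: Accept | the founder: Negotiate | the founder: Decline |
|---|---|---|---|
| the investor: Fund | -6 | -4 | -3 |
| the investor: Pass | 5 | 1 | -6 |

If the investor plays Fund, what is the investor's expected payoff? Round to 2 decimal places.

-3.40

Take the expectation over the founder's project quality, weighting each type's action by its prior probability.
E[Fund] = 0.4·(-4) + 0.4·(-3) + 0.2·(-3) = (-1.6) + (-1.2) + (-0.6) = -3.4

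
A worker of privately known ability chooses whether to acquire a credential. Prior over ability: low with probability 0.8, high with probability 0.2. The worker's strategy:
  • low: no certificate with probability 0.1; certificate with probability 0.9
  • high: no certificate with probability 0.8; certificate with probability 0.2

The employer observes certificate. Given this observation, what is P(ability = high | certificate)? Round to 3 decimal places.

P(certificate) = 0.8·0.9 + 0.2·0.2 = 0.76
P(high | certificate) = (0.2·0.2) / 0.76 = 0.04 / 0.76 = 0.0526316

0.053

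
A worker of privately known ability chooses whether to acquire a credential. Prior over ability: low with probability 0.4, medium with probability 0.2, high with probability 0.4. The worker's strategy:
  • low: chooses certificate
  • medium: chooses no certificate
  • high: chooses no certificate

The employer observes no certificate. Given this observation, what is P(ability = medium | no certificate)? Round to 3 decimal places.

0.333

P(no certificate) = 0.4·0 + 0.2·1 + 0.4·1 = 0.6
P(medium | no certificate) = (0.2·1) / 0.6 = 0.2 / 0.6 = 0.333333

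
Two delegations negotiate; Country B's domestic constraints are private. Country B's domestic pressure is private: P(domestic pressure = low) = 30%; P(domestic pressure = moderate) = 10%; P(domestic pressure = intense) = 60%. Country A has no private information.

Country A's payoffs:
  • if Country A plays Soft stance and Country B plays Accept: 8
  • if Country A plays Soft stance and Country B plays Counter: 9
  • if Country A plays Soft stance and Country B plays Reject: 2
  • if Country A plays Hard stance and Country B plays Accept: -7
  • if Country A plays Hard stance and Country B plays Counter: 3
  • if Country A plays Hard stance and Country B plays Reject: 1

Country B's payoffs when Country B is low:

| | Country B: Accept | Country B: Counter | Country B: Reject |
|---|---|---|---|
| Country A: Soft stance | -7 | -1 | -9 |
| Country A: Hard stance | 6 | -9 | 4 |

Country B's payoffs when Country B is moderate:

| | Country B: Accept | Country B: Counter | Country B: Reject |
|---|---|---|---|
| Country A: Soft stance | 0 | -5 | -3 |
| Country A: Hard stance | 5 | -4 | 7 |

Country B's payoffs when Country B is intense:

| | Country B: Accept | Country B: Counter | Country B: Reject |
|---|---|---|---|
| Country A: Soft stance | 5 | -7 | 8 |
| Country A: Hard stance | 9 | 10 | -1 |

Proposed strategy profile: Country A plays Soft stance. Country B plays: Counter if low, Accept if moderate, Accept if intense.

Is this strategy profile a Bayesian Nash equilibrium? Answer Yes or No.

Country A plays Soft stance: E[Soft stance] = 0.3·(9) + 0.1·(8) + 0.6·(8) = 8.3; E[Hard stance] = -4. Best-responding. ✓
Country B (domestic pressure low), facing Soft stance: Accept gives -7, Counter gives -1, Reject gives -9. Proposed Counter is best. ✓
Country B (domestic pressure moderate), facing Soft stance: Accept gives 0, Counter gives -5, Reject gives -3. Proposed Accept is best. ✓
Country B (domestic pressure intense), facing Soft stance: Accept gives 5, Counter gives -7, Reject gives 8. Proposed Accept is not best — profitable deviation exists. ✗

No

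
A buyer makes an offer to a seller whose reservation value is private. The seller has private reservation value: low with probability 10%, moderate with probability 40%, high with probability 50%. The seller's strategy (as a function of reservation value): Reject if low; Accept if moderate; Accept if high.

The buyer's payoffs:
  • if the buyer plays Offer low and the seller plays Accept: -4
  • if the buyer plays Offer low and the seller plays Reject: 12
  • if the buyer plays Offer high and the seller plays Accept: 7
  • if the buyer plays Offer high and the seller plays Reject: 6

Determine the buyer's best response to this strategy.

E[Offer low] = 0.1·(12) + 0.4·(-4) + 0.5·(-4) = -2.4
E[Offer high] = 0.1·(6) + 0.4·(7) + 0.5·(7) = 6.9
Best response: Offer high (6.9 is the largest).

Offer high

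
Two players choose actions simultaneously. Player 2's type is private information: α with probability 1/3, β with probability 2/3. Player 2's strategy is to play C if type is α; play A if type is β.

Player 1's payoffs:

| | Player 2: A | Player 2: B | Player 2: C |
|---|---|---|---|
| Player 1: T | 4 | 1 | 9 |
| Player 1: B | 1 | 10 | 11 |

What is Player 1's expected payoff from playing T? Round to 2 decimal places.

5.67

E[T] = 1/3·9 + 2/3·4 = 3 + 8/3 = 17/3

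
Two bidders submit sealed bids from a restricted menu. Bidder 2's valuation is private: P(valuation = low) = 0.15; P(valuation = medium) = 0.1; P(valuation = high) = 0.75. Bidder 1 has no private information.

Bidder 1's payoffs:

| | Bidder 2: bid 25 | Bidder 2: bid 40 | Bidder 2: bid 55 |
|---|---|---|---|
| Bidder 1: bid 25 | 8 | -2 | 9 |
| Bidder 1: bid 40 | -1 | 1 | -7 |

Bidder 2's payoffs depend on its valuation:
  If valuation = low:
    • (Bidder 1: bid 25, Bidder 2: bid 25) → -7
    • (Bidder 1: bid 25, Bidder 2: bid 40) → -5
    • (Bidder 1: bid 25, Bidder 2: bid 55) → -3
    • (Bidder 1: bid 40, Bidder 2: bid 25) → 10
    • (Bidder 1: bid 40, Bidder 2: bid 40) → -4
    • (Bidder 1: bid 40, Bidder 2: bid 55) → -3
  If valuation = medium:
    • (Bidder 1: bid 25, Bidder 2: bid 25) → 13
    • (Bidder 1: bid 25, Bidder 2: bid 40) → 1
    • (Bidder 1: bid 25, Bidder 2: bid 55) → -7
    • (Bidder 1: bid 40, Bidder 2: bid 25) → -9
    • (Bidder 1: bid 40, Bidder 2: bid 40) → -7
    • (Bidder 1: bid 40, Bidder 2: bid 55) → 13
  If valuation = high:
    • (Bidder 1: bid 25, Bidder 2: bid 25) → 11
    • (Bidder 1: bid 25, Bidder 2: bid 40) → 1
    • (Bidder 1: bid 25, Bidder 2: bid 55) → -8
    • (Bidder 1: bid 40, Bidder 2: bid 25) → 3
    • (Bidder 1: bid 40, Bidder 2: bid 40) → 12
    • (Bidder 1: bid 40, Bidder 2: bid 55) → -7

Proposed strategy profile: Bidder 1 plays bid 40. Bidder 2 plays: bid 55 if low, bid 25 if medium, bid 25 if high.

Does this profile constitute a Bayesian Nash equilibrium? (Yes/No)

A profile is a BNE iff every type of every player is best-responding given beliefs about the other side.
Bidder 1 plays bid 40: E[bid 40] = 0.15·(-7) + 0.1·(-1) + 0.75·(-1) = -1.9; E[bid 25] = 8.15. Not best-responding. ✗
Bidder 2 (valuation low), facing bid 40: bid 25 gives 10, bid 40 gives -4, bid 55 gives -3. Proposed bid 55 is not best — profitable deviation exists. ✗
Bidder 2 (valuation medium), facing bid 40: bid 25 gives -9, bid 40 gives -7, bid 55 gives 13. Proposed bid 25 is not best — profitable deviation exists. ✗
Bidder 2 (valuation high), facing bid 40: bid 25 gives 3, bid 40 gives 12, bid 55 gives -7. Proposed bid 25 is not best — profitable deviation exists. ✗

No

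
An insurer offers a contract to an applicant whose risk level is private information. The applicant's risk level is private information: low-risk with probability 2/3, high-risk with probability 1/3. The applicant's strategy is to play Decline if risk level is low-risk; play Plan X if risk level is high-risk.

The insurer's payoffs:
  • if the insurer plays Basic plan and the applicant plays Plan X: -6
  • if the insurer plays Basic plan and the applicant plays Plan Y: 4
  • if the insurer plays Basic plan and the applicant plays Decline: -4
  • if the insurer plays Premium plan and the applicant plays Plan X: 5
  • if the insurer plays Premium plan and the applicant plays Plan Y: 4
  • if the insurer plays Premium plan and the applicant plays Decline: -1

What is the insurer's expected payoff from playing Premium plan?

1

E[Premium plan] = 2/3·(-1) + 1/3·5 = (-2/3) + 5/3 = 1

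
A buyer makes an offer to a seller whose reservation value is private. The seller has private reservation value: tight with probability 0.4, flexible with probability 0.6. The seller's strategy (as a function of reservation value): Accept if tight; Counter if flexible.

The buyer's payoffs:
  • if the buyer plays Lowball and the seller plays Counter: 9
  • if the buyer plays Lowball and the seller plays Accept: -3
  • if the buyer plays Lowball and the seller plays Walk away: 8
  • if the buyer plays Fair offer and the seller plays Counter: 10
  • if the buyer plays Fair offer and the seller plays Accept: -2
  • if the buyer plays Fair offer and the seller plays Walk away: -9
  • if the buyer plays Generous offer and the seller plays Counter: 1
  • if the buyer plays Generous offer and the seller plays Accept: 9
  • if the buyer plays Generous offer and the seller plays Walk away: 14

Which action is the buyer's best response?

Fair offer

E[Lowball] = 0.4·(-3) + 0.6·(9) = 4.2
E[Fair offer] = 0.4·(-2) + 0.6·(10) = 5.2
E[Generous offer] = 0.4·(9) + 0.6·(1) = 4.2
Best response: Fair offer (5.2 is the largest).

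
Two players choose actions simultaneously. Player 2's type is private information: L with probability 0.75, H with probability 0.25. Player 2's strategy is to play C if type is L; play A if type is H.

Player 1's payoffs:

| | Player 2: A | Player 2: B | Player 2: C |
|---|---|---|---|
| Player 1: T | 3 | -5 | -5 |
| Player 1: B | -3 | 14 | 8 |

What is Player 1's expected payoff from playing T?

Take the expectation over Player 2's type, weighting each type's action by its prior probability.
E[T] = 0.75·(-5) + 0.25·3 = (-3.75) + 0.75 = -3

-3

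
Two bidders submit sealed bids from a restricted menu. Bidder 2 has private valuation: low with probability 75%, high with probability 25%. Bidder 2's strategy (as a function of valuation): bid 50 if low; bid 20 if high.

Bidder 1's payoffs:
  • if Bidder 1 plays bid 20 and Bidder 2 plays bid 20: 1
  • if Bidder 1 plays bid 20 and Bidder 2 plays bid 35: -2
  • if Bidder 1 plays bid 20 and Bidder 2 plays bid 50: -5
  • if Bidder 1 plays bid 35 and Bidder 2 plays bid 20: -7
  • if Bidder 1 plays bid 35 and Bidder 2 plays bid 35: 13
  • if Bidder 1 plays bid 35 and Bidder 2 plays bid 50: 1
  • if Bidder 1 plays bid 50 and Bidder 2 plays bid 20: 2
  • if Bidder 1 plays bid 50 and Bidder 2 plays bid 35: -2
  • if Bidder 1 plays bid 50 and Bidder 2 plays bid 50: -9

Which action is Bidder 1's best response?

Compute Bidder 1's expected payoff for each action, taking the expectation over Bidder 2's type.
E[bid 20] = 0.75·(-5) + 0.25·(1) = -3.5
E[bid 35] = 0.75·(1) + 0.25·(-7) = -1
E[bid 50] = 0.75·(-9) + 0.25·(2) = -6.25
Best response: bid 35 (-1 is the largest).

bid 35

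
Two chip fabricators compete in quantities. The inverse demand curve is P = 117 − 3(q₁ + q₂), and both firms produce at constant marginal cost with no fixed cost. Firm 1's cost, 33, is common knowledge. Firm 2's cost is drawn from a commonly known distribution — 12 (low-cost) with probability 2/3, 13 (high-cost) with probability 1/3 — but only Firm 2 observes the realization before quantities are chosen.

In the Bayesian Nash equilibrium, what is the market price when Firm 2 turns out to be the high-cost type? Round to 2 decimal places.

54.44

Type-c best response for Firm 2: q₂(c) = (117 − c)/6 − q₁/2.
Firm 1 maximizes expected profit; its first-order condition is 117 − 6q₁ − 3E[q₂] − 33 = 0.
Substituting E[q₂] and solving: E[c₂] = 12.3333, so q₁ = (117 − 2·33 + 12.3333)/9 = 7.03704.
q₂(high-cost) = 13.8148, so P = 117 − 3·(7.03704 + 13.8148) = 54.4444.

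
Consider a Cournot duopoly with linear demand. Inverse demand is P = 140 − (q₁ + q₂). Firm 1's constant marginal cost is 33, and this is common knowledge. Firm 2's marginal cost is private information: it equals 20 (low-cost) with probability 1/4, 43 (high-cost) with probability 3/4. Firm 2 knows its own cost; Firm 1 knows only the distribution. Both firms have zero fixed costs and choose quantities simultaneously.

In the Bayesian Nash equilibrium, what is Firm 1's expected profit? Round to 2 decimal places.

1375.17

Firm 2 with cost c maximizes (140 − (q₁+q₂) − c)·q₂, giving q₂(c) = (140 − c − q₁)/2.
E[c₂] = 1/4·20 + 3/4·43 = 37.25
Firm 1's FOC against E[q₂] yields q₁ = (140 − 2·33 + E[c₂])/3 = (140 − 66 + 37.25)/3 = 37.0833.
E[P] = 140 − (q₁ + E[q₂]) = 70.0833; Firm 1's expected profit = (E[P] − 33)·q₁ = (70.0833 − 33)·37.0833 = 1375.17.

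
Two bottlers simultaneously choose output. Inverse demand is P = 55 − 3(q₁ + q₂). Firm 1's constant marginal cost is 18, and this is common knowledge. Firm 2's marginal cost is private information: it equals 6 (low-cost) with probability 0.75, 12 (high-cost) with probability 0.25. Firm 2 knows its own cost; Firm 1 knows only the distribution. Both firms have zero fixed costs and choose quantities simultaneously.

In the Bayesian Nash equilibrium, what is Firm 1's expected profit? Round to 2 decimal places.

26.01

Each type of Firm 2 best-responds to q₁; Firm 1 best-responds to the expected q₂ over Firm 2's types.
Firm 2 with cost c maximizes (55 − 3(q₁+q₂) − c)·q₂, giving q₂(c) = (55 − c − 3q₁)/6.
E[c₂] = 0.75·6 + 0.25·12 = 7.5
Firm 1's FOC against E[q₂] yields q₁ = (55 − 2·18 + E[c₂])/9 = (55 − 36 + 7.5)/9 = 2.94444.
E[P] = 55 − 3·(q₁ + E[q₂]) = 26.8333; Firm 1's expected profit = (E[P] − 18)·q₁ = (26.8333 − 18)·2.94444 = 26.0093.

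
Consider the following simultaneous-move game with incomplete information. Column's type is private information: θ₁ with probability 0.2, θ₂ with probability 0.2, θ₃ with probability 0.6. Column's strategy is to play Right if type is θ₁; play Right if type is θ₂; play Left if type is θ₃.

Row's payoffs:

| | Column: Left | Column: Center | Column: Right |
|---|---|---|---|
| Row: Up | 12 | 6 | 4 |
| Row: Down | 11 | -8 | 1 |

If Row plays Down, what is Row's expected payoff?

7

Take the expectation over Column's type, weighting each type's action by its prior probability.
E[Down] = 0.2·1 + 0.2·1 + 0.6·11 = 0.2 + 0.2 + 6.6 = 7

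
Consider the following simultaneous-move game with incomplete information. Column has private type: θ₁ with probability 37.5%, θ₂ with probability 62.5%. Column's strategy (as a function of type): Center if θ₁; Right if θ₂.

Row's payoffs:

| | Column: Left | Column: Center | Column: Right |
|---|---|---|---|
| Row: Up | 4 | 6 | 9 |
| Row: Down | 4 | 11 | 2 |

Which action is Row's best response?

Compute Row's expected payoff for each action, taking the expectation over Column's type.
E[Up] = 0.375·(6) + 0.625·(9) = 7.875
E[Down] = 0.375·(11) + 0.625·(2) = 5.375
Best response: Up (7.875 is the largest).

Up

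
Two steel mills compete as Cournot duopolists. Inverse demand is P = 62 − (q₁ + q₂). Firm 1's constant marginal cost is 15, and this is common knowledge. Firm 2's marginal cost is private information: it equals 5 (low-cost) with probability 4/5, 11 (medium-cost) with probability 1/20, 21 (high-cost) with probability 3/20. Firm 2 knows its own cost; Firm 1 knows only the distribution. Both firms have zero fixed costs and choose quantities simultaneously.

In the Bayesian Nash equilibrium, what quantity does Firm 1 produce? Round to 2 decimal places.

13.23

Firm 2 with cost c maximizes (62 − (q₁+q₂) − c)·q₂, giving q₂(c) = (62 − c − q₁)/2.
E[c₂] = 4/5·5 + 1/20·11 + 3/20·21 = 7.7
Firm 1's FOC against E[q₂] yields q₁ = (62 − 2·15 + E[c₂])/3 = (62 − 30 + 7.7)/3 = 13.2333.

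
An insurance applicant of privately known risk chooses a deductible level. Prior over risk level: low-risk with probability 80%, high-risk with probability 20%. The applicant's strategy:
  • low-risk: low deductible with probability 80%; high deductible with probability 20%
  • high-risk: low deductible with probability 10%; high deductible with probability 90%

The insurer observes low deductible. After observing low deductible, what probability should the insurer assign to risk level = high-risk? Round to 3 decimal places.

0.030

Apply Bayes' rule using the sender's strategy as the likelihood.
P(low deductible) = 0.8·0.8 + 0.2·0.1 = 0.66
P(high-risk | low deductible) = (0.2·0.1) / 0.66 = 0.02 / 0.66 = 0.030303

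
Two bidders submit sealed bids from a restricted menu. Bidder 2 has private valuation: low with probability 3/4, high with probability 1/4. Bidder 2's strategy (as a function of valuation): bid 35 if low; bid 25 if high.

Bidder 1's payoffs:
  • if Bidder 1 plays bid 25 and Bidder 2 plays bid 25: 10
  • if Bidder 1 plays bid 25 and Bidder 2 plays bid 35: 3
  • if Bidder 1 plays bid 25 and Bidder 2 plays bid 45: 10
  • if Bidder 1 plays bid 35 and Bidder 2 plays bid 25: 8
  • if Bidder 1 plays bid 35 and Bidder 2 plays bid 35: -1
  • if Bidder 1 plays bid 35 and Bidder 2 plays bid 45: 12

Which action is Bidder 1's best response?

bid 25

E[bid 25] = 3/4·(3) + 1/4·(10) = 19/4
E[bid 35] = 3/4·(-1) + 1/4·(8) = 5/4
Best response: bid 25 (19/4 is the largest).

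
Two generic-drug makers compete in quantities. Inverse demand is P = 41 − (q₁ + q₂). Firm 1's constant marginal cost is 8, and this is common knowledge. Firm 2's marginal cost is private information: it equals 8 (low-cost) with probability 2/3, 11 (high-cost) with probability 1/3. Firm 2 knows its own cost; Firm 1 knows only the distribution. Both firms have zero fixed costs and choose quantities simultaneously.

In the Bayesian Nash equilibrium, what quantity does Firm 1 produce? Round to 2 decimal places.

11.33

Type-c best response for Firm 2: q₂(c) = (41 − c)/2 − q₁/2.
Firm 1 maximizes expected profit; its first-order condition is 41 − 2q₁ − E[q₂] − 8 = 0.
Substituting E[q₂] and solving: E[c₂] = 9, so q₁ = (41 − 2·8 + 9)/3 = 11.3333.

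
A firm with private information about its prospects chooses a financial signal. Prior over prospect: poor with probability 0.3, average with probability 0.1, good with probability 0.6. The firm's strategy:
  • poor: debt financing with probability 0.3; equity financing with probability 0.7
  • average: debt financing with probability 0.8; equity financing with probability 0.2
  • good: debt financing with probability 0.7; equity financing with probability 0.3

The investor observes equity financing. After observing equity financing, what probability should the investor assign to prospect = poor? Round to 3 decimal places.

0.512

P(equity financing) = 0.3·0.7 + 0.1·0.2 + 0.6·0.3 = 0.41
P(poor | equity financing) = (0.3·0.7) / 0.41 = 0.21 / 0.41 = 0.512195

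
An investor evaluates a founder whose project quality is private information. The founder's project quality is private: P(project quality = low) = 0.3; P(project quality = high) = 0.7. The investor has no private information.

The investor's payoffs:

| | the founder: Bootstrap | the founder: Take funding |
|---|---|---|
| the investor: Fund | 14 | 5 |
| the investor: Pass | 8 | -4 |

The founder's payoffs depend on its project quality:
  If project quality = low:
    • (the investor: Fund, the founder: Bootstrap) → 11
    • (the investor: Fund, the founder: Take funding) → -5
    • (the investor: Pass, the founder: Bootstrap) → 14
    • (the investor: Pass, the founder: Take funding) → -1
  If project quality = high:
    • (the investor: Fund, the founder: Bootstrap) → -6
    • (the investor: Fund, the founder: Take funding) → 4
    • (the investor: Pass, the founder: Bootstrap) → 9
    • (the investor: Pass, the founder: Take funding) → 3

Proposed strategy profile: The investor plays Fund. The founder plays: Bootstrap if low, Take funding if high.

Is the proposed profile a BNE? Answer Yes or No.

Yes

The investor plays Fund: E[Fund] = 0.3·(14) + 0.7·(5) = 7.7; E[Pass] = -0.4. Best-responding. ✓
The founder (project quality low), facing Fund: Bootstrap gives 11, Take funding gives -5. Proposed Bootstrap is best. ✓
The founder (project quality high), facing Fund: Bootstrap gives -6, Take funding gives 4. Proposed Take funding is best. ✓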